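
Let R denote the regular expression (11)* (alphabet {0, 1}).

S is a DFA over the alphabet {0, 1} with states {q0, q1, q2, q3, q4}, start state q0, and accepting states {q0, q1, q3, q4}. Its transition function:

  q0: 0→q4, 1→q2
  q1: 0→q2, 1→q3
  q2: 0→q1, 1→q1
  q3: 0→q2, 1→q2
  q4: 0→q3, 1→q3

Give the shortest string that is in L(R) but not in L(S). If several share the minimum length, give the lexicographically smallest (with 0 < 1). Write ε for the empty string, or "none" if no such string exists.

1111

The string 1111 is accepted by R but not by S.
No shorter string lies in the difference, and 1111 is the lexicographically first length-4 string in L(R) \ L(S).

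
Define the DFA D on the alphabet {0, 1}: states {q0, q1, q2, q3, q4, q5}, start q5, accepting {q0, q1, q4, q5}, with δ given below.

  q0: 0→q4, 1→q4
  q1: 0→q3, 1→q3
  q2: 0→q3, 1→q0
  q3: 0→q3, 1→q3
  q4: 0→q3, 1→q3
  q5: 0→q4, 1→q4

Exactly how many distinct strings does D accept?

The useful subgraph on states {q4, q5} is acyclic, so L(D) is finite; the longest accepting path visits 2 useful states, giving maximum string length 1.
Counting accepting paths from q5 by length: 1 of length 0, 2 of length 1. Total 3.

3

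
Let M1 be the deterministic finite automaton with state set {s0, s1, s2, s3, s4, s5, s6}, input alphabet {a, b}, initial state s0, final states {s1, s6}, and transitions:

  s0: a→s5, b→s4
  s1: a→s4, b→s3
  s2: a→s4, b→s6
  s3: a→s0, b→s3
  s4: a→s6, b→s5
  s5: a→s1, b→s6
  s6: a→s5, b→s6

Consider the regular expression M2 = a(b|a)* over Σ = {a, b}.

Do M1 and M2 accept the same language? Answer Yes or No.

The string ba is accepted by M1 but rejected by M2.
So L(M1) ≠ L(M2).

No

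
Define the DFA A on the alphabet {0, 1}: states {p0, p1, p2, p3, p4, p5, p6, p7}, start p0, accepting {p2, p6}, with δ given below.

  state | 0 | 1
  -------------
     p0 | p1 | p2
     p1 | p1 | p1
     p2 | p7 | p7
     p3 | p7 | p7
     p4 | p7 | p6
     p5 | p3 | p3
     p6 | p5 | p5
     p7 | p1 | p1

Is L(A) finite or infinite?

finite

The useful states (reachable from p0 and able to reach an accepting state) are {p0, p2}.
Restricted to these states the transition graph has no cycle, so every accepting path has bounded length and L is finite.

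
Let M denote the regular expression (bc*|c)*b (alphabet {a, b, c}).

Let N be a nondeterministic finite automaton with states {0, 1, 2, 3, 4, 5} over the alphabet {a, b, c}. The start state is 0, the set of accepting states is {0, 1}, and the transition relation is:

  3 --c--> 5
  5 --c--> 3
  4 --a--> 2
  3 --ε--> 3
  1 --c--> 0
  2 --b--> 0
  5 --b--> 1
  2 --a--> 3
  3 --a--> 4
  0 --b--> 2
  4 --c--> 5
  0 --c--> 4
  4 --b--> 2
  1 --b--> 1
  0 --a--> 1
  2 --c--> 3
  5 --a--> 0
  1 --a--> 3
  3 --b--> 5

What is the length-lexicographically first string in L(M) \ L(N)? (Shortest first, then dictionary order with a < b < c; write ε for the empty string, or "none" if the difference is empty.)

b

The string b is accepted by M but not by N.
No shorter string lies in the difference, and b is the lexicographically first length-1 string in L(M) \ L(N).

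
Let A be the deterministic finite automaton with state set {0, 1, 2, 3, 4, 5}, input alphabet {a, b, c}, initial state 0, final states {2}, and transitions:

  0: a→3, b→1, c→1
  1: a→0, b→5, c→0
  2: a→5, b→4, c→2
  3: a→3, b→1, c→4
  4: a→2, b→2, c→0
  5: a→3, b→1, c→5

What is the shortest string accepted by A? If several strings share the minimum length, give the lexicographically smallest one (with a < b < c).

aca

A breadth-first search from 0 reaches an accepting state first via the path 0 → 3 → 4 → 2 on input aca.
No string of length < 3 is accepted (BFS exhausts all shorter strings without reaching an accepting state), and aca is the lexicographically least accepting string of length 3.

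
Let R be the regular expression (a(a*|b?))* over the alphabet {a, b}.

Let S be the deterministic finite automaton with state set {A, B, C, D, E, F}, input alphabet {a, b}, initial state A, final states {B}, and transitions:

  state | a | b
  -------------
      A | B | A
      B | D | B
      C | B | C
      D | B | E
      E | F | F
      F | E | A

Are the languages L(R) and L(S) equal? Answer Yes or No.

The empty string ε is accepted by R but rejected by S.
So L(R) ≠ L(S).

No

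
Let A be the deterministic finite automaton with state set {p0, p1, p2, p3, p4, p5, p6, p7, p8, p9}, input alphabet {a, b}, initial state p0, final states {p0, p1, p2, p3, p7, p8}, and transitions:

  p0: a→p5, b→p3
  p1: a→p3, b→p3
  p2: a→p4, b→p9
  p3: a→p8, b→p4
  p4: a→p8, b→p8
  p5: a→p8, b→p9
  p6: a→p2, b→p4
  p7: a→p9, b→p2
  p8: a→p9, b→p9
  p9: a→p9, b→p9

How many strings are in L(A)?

6

The useful subgraph on states {p0, p3, p4, p5, p8} is acyclic, so L(A) is finite; the longest accepting path visits 4 useful states, giving maximum string length 3.
Counting accepting paths from p0 by length: 1 of length 0, 1 of length 1, 2 of length 2, 2 of length 3. Total 6.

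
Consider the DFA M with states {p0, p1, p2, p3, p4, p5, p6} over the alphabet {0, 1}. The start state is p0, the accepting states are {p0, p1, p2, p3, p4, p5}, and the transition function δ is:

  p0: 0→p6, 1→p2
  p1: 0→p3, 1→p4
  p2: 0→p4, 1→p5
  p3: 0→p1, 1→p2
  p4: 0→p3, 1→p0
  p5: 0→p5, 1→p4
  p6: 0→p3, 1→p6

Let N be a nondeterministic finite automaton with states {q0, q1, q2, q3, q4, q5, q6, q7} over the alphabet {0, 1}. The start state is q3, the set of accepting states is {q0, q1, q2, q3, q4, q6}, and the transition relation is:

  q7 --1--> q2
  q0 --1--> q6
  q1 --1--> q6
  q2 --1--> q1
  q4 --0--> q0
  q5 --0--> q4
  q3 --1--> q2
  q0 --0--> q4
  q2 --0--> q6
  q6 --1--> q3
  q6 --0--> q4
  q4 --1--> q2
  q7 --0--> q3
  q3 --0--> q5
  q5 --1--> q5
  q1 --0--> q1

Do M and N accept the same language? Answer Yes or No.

Exploring the product automaton M × N from the start pair (p0, q3), following both machines on each input symbol, reaches 7 state pairs: (p0, q3), (p6, q5), (p2, q2), (p3, q4), (p4, q6), (p5, q1), (p1, q0).
M accepts in {p0, p1, p2, p3, p4, p5} and N accepts in {q0, q1, q2, q3, q4, q6}. In every reachable pair the two components are either both accepting — (p0, q3), (p2, q2), (p3, q4), (p4, q6), (p5, q1), (p1, q0) — or both non-accepting, so no string is accepted by exactly one of the machines: L(M) \ L(N) and L(N) \ L(M) are both empty.
Hence every string is accepted by M iff it is accepted by N, and the two languages coincide.

Yes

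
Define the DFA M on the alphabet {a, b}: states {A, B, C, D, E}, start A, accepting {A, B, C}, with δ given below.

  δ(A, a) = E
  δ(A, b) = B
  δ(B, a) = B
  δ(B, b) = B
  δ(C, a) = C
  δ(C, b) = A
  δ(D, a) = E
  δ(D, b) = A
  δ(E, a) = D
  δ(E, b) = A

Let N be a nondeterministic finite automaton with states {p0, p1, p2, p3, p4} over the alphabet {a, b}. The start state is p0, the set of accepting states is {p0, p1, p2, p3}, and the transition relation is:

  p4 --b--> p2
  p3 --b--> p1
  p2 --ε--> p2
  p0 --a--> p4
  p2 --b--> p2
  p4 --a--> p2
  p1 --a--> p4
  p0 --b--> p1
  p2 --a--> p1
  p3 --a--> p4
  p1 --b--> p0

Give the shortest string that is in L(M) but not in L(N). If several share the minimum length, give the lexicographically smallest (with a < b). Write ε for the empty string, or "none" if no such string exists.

The string ba is accepted by M but not by N.
No shorter string lies in the difference, and ba is the lexicographically first length-2 string in L(M) \ L(N).

ba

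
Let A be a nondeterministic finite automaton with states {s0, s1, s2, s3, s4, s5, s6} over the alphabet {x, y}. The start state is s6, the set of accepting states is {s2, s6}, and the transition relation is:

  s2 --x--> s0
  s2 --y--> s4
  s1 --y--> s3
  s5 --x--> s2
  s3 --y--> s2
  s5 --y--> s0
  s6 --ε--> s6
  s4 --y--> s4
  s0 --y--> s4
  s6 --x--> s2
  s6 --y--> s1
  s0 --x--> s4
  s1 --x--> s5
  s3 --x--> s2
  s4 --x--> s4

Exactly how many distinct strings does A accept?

5

The useful subgraph on states {s1, s2, s3, s5, s6} is acyclic, so L(A) is finite; the longest accepting path visits 4 useful states, giving maximum string length 3.
Counting accepting paths from s6 by length: 1 of length 0, 1 of length 1, 3 of length 3. Total 5.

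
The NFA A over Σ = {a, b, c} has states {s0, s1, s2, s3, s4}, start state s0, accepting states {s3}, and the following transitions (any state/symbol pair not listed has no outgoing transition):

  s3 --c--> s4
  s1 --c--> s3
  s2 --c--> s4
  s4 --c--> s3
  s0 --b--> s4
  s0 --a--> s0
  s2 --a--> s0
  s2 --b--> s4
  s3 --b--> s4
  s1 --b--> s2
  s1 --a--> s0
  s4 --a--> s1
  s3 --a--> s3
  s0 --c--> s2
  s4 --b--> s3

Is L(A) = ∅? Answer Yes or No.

The string bb is accepted: the run s0 → s4 → s3 ends in the accepting state s3.
Since at least one string is accepted, L(A) is not empty.

No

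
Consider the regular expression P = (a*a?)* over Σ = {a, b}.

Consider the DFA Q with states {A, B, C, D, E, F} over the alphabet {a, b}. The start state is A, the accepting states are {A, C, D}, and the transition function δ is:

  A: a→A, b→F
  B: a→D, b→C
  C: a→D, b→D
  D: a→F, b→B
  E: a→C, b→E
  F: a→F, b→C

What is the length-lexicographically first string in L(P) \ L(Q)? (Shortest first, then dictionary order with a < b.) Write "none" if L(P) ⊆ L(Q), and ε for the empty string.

none

Converting the expression P to a DFA (subset construction, then merging equivalent states) gives the minimal DFA with states {p0, p1}, start state p0, accepting states {p0} and transitions p0: a→p0, b→p1; p1: a→p1, b→p1.
Exploring the product automaton P × Q from the start pair (p0, A), following both machines on each input symbol, reaches 5 state pairs: (p0, A), (p1, F), (p1, C), (p1, D), (p1, B).
P accepts in {p0} and Q accepts in {A, C, D}. The reachable pairs whose P-component is accepting are (p0, A); in each of them the Q-component is accepting too, so the product for L(P) \ L(Q) (P-component accepting, Q-component rejecting) has no reachable accepting pair and the difference is empty.
So every string accepted by P is also accepted by Q: L(P) \ L(Q) = ∅ and there is no such string.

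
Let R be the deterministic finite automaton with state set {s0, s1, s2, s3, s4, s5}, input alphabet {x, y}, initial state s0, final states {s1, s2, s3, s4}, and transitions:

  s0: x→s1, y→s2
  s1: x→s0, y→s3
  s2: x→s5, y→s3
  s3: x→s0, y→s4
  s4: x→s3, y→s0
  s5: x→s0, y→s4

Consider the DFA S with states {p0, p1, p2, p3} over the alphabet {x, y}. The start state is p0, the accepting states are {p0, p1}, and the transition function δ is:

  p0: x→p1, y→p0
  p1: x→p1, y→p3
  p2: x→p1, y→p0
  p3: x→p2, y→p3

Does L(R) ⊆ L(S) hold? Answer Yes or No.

No

The string xy is in L(R) but not in L(S).
So L(R) ⊄ L(S).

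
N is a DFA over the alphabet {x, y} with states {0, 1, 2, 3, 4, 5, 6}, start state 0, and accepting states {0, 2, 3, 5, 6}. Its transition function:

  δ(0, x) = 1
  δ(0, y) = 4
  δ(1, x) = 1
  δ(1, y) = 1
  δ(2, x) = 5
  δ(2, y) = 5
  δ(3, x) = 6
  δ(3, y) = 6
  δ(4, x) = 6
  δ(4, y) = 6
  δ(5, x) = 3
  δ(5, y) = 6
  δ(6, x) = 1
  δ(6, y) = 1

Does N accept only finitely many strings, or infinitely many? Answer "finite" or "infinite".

finite

The useful states (reachable from 0 and able to reach an accepting state) are {0, 4, 6}.
Restricted to these states the transition graph has no cycle, so every accepting path has bounded length and L is finite.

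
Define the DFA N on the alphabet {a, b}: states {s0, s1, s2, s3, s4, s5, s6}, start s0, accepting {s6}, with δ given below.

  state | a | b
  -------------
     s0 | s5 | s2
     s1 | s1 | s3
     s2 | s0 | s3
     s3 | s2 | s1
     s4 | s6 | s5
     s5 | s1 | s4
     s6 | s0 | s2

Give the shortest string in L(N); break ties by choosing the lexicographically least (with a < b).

aba

A breadth-first search from s0 reaches an accepting state first via the path s0 → s5 → s4 → s6 on input aba.
No string of length < 3 is accepted (BFS exhausts all shorter strings without reaching an accepting state), and aba is the lexicographically least accepting string of length 3.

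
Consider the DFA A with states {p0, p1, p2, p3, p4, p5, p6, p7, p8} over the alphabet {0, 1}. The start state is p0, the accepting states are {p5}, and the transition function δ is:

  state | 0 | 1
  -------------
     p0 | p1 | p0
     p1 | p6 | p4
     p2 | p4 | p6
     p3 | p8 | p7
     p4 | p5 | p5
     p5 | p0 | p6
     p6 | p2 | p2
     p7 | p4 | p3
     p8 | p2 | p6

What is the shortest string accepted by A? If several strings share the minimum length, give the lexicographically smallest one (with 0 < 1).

010

A breadth-first search from p0 reaches an accepting state first via the path p0 → p1 → p4 → p5 on input 010.
No string of length < 3 is accepted (BFS exhausts all shorter strings without reaching an accepting state), and 010 is the lexicographically least accepting string of length 3.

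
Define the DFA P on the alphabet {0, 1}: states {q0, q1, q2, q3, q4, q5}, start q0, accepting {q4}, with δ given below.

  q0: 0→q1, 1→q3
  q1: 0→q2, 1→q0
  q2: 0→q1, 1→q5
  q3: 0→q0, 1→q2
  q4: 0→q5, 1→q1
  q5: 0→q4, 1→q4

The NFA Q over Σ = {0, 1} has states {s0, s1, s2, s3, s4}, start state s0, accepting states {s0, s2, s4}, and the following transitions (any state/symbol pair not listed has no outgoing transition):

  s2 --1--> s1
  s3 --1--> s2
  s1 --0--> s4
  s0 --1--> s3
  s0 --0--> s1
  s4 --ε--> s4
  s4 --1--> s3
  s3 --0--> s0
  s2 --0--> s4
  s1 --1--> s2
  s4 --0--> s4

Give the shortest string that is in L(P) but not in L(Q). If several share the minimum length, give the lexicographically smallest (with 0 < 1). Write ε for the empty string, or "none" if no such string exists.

001101

The string 001101 is accepted by P but not by Q.
No shorter string lies in the difference, and 001101 is the lexicographically first length-6 string in L(P) \ L(Q).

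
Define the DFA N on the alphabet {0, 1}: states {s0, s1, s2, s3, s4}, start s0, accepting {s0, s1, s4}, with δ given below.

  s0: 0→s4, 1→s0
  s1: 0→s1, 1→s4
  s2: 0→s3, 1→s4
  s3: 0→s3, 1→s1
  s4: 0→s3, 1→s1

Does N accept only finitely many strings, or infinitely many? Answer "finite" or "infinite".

infinite

State s0 is reachable from the start and can reach an accepting state, and it lies on the cycle s0 → s0.
Traversing that cycle any number of times yields accepted strings of unbounded length, so the language is infinite.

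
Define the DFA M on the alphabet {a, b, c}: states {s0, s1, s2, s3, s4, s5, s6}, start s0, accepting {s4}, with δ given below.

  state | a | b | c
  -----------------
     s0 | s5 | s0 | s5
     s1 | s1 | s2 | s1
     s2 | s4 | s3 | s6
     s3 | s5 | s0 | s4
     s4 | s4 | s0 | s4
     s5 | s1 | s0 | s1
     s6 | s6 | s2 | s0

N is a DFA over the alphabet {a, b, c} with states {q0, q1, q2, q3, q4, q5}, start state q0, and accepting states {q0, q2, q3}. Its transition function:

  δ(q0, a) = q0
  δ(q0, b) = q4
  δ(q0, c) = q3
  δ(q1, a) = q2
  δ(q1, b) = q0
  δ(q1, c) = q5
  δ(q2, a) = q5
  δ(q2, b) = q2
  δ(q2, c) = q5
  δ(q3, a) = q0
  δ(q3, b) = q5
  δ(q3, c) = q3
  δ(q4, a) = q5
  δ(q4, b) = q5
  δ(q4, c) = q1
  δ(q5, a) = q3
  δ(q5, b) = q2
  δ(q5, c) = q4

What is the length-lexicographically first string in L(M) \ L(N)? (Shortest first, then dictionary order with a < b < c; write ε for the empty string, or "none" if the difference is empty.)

aaba

The string aaba is accepted by M but not by N.
No shorter string lies in the difference, and aaba is the lexicographically first length-4 string in L(M) \ L(N).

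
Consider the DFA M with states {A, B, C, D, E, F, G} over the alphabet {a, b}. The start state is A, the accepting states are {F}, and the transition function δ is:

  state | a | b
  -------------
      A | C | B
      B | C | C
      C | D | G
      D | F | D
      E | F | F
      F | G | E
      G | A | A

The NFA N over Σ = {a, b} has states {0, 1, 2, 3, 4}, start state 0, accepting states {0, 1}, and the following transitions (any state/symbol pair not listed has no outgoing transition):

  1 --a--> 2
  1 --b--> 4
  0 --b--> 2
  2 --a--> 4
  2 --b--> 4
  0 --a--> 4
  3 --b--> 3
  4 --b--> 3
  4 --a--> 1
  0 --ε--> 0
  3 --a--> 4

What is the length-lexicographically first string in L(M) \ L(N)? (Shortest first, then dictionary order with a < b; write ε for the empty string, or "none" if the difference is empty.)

The string aaa is accepted by M but not by N.
No shorter string lies in the difference, and aaa is the lexicographically first length-3 string in L(M) \ L(N).

aaa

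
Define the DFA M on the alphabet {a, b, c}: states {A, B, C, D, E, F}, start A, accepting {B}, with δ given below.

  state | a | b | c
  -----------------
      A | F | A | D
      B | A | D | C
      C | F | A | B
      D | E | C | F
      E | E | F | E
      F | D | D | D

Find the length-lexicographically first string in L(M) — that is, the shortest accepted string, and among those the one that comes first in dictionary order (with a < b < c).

cbc

A breadth-first search from A reaches an accepting state first via the path A → D → C → B on input cbc.
No string of length < 3 is accepted (BFS exhausts all shorter strings without reaching an accepting state), and cbc is the lexicographically least accepting string of length 3.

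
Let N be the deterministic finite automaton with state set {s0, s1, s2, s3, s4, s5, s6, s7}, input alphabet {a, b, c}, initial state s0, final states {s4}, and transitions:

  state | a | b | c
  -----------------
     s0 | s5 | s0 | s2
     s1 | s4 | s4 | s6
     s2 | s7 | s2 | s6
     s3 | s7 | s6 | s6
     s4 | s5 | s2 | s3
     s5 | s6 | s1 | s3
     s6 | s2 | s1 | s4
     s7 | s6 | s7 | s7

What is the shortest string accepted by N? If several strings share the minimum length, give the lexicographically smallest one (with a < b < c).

aac

A breadth-first search from s0 reaches an accepting state first via the path s0 → s5 → s6 → s4 on input aac.
No string of length < 3 is accepted (BFS exhausts all shorter strings without reaching an accepting state), and aac is the lexicographically least accepting string of length 3.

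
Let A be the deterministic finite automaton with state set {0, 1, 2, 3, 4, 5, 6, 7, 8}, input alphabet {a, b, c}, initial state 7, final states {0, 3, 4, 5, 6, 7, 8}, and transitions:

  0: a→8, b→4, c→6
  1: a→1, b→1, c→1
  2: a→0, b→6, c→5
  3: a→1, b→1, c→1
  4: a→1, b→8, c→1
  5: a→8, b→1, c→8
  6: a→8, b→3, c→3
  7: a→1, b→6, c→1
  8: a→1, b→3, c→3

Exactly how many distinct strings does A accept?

7

The useful subgraph on states {3, 6, 7, 8} is acyclic, so L(A) is finite; the longest accepting path visits 4 useful states, giving maximum string length 3.
Counting accepting paths from 7 by length: 1 of length 0, 1 of length 1, 3 of length 2, 2 of length 3. Total 7.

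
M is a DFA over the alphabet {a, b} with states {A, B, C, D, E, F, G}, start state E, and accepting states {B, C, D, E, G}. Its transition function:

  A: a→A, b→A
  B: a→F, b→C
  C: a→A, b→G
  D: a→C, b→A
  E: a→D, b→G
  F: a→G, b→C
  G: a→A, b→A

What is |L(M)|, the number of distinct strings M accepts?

The useful subgraph on states {C, D, E, G} is acyclic, so L(M) is finite; the longest accepting path visits 4 useful states, giving maximum string length 3.
Counting accepting paths from E by length: 1 of length 0, 2 of length 1, 1 of length 2, 1 of length 3. Total 5.

5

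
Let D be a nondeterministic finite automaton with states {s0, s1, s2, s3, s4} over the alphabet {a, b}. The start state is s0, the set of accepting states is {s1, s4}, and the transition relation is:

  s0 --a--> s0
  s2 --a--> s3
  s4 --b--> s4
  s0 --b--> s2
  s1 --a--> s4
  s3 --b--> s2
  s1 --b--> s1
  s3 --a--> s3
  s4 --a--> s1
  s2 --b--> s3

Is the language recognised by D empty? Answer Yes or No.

Yes

The states reachable from the start state are {s0, s2, s3}.
None of the accepting states {s1, s4} is reachable, so no string is accepted and L(D) = ∅.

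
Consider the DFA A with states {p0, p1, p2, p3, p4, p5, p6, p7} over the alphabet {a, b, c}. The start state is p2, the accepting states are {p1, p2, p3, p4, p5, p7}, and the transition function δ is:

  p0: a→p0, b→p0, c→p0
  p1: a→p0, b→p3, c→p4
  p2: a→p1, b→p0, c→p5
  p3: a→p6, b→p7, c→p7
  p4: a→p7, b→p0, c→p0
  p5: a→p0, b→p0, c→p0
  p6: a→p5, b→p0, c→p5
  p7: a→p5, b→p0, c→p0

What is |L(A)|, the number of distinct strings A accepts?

The useful subgraph on states {p1, p2, p3, p4, p5, p6, p7} is acyclic, so L(A) is finite; the longest accepting path visits 5 useful states, giving maximum string length 4.
Counting accepting paths from p2 by length: 1 of length 0, 2 of length 1, 2 of length 2, 3 of length 3, 5 of length 4. Total 13.

13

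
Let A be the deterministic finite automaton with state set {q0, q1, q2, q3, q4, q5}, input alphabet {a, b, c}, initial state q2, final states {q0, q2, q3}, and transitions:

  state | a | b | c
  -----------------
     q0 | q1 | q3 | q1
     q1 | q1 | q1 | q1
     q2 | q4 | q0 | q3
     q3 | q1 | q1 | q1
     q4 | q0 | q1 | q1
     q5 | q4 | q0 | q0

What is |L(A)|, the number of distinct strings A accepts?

The useful subgraph on states {q0, q2, q3, q4} is acyclic, so L(A) is finite; the longest accepting path visits 4 useful states, giving maximum string length 3.
Counting accepting paths from q2 by length: 1 of length 0, 2 of length 1, 2 of length 2, 1 of length 3. Total 6.

6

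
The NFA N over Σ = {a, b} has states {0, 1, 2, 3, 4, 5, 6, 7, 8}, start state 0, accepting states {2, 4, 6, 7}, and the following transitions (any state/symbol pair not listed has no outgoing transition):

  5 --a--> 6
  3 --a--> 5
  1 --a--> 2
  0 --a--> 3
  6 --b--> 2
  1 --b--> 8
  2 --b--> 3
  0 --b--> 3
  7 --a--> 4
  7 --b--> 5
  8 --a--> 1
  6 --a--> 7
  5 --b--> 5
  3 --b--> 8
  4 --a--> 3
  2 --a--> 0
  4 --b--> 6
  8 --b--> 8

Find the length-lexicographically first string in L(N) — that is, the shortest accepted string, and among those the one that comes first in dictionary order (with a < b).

A breadth-first search from 0 reaches an accepting state first via the path 0 → 3 → 5 → 6 on input aaa.
No string of length < 3 is accepted (BFS exhausts all shorter strings without reaching an accepting state), and aaa is the lexicographically least accepting string of length 3.

aaa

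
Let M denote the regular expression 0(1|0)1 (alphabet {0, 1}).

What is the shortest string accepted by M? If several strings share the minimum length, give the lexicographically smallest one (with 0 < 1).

001

By inspection of the expression, no string of length less than 3 matches, and 001 is the lexicographically first match of length 3.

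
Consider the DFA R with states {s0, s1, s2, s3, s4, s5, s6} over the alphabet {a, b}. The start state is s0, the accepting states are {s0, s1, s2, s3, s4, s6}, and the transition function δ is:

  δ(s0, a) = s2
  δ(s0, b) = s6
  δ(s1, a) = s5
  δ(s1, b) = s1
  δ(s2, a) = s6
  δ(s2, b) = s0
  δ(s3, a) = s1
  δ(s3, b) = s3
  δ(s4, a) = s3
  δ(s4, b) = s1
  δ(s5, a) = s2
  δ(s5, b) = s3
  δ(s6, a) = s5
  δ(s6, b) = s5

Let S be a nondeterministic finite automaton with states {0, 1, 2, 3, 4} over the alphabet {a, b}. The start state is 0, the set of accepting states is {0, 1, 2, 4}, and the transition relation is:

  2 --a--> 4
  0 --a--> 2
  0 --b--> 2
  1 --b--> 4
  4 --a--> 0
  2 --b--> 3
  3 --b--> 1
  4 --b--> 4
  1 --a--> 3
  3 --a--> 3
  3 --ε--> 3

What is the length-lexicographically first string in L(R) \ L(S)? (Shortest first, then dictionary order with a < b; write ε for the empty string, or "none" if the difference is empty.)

The string ab is accepted by R but not by S.
No shorter string lies in the difference, and ab is the lexicographically first length-2 string in L(R) \ L(S).

ab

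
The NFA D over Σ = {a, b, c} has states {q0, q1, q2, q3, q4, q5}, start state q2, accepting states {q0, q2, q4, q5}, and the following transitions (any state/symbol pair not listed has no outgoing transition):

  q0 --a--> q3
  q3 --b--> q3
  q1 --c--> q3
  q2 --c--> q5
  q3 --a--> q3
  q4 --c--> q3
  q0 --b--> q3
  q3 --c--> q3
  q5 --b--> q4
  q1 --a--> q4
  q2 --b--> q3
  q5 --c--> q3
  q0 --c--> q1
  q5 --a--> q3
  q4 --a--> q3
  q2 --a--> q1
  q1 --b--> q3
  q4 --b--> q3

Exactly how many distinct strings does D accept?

The useful subgraph on states {q1, q2, q4, q5} is acyclic, so L(D) is finite; the longest accepting path visits 3 useful states, giving maximum string length 2.
Counting accepting paths from q2 by length: 1 of length 0, 1 of length 1, 2 of length 2. Total 4.

4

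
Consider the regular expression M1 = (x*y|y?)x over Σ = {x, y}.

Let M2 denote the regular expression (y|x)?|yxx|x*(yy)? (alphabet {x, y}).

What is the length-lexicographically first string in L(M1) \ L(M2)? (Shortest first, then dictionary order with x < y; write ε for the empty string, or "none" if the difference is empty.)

yx

The string yx is accepted by M1 but not by M2.
No shorter string lies in the difference, and yx is the lexicographically first length-2 string in L(M1) \ L(M2).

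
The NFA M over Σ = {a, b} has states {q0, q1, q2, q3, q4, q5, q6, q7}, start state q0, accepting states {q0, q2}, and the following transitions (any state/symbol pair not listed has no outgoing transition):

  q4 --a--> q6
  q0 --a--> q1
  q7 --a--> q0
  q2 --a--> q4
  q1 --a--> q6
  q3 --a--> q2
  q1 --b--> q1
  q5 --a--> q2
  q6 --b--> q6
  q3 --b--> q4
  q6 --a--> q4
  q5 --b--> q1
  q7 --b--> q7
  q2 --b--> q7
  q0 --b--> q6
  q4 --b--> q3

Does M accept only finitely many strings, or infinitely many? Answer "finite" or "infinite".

State q1 is reachable from the start and can reach an accepting state, and it lies on the cycle q1 → q1.
Traversing that cycle any number of times yields accepted strings of unbounded length, so the language is infinite.

infinite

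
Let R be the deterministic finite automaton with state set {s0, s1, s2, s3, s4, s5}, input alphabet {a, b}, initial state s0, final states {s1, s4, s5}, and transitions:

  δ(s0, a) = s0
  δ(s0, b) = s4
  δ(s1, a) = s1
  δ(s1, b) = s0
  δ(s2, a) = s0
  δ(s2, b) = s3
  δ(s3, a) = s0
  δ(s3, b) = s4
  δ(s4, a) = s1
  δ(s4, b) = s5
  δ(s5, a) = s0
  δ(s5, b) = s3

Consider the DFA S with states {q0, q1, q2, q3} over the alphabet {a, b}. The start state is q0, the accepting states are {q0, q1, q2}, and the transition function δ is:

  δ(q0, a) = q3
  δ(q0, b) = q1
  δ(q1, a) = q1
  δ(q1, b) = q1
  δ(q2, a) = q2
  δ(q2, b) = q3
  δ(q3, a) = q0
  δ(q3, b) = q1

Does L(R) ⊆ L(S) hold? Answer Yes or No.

Yes

Exploring the product automaton R × S from the start pair (s0, q0), following both machines on each input symbol, reaches 7 state pairs: (s0, q0), (s0, q3), (s4, q1), (s1, q1), (s5, q1), (s0, q1), (s3, q1).
R accepts in {s1, s4, s5} and S accepts in {q0, q1, q2}. The reachable pairs whose R-component is accepting are (s4, q1), (s1, q1), (s5, q1); in each of them the S-component is accepting too, so the product for L(R) \ L(S) (R-component accepting, S-component rejecting) has no reachable accepting pair and the difference is empty.
Hence every string in L(R) is also in L(S).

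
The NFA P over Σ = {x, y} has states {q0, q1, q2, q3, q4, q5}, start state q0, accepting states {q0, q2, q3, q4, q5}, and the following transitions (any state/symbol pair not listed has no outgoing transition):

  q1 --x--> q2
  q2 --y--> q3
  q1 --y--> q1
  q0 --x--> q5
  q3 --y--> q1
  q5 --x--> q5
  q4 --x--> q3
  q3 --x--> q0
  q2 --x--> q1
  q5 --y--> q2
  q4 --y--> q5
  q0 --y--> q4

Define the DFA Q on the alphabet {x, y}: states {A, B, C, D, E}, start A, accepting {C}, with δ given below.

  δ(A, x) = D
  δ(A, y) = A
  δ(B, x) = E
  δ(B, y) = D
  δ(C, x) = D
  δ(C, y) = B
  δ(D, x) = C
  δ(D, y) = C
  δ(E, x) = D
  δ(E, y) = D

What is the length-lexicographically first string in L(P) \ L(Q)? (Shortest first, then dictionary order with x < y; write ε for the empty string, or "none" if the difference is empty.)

ε

The empty string ε is accepted by P but not by Q.
Since ε is the unique shortest string, it is the required witness.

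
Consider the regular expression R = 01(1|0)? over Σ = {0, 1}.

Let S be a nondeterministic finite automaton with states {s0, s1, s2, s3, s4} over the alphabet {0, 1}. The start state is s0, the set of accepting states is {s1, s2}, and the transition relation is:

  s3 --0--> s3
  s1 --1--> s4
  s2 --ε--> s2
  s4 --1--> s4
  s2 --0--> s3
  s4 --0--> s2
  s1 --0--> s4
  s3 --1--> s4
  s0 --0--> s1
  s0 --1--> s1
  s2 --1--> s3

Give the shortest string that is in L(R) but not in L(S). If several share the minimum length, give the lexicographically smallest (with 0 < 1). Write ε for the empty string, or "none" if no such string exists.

01

The string 01 is accepted by R but not by S.
No shorter string lies in the difference, and 01 is the lexicographically first length-2 string in L(R) \ L(S).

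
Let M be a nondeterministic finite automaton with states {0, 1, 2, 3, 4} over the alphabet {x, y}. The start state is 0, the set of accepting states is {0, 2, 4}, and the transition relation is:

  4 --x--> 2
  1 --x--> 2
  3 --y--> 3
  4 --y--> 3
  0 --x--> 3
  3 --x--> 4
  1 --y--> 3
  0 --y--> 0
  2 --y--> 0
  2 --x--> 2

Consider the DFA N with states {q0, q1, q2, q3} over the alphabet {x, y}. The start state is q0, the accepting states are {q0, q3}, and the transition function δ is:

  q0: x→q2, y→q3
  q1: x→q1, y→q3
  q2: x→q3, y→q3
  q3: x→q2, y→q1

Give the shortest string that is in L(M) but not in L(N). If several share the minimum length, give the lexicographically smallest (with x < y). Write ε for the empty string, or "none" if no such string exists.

yy

The string yy is accepted by M but not by N.
No shorter string lies in the difference, and yy is the lexicographically first length-2 string in L(M) \ L(N).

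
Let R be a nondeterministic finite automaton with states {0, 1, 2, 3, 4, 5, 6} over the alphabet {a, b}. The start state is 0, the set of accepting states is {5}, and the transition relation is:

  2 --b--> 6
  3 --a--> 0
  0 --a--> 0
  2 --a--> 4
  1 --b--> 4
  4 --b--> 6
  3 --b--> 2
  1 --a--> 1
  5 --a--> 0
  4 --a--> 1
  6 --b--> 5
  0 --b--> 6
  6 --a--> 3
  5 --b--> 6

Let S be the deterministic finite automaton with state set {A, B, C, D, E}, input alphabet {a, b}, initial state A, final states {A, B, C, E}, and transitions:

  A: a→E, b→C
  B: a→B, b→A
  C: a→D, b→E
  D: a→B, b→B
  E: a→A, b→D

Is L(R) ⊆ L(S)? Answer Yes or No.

No

The string abbbbbb is in L(R) but not in L(S).
So L(R) ⊄ L(S).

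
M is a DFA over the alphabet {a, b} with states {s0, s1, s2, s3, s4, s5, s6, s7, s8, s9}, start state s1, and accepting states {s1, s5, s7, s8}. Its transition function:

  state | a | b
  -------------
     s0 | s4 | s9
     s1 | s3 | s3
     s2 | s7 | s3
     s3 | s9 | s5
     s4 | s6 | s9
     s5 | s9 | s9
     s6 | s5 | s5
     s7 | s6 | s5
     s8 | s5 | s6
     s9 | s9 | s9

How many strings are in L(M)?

The useful subgraph on states {s1, s3, s5} is acyclic, so L(M) is finite; the longest accepting path visits 3 useful states, giving maximum string length 2.
Counting accepting paths from s1 by length: 1 of length 0, 2 of length 2. Total 3.

3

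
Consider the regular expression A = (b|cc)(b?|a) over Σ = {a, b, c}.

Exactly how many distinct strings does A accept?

The expression has no Kleene star, so L(A) is finite. Expanding the alternatives gives {b, ba, bb, cc, cca, ccb}.
That is 1 of length 1, 3 of length 2, 2 of length 3: 6 strings in all.

6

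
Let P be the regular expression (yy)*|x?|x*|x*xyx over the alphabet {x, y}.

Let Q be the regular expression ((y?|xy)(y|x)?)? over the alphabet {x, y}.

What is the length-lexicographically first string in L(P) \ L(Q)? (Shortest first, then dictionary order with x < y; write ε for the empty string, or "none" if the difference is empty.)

The string xx is accepted by P but not by Q.
No shorter string lies in the difference, and xx is the lexicographically first length-2 string in L(P) \ L(Q).

xx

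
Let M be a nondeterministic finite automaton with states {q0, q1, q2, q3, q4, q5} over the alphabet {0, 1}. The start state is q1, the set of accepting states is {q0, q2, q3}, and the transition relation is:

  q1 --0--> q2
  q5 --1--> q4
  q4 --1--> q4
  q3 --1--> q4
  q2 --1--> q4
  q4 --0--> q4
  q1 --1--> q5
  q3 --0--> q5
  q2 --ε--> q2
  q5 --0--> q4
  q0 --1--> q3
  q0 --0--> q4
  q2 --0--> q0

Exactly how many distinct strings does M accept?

3

The useful subgraph on states {q0, q1, q2, q3} is acyclic, so L(M) is finite; the longest accepting path visits 4 useful states, giving maximum string length 3.
Counting accepting paths from q1 by length: 1 of length 1, 1 of length 2, 1 of length 3. Total 3.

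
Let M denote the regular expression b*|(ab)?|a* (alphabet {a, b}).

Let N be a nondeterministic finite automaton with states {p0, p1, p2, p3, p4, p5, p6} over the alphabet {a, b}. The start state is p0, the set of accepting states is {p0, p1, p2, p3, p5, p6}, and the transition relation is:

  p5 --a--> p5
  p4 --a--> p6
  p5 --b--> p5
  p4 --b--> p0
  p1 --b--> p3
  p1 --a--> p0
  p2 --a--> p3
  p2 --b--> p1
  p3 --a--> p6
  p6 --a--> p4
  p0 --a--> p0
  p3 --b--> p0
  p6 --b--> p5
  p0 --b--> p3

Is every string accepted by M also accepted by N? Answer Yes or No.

Converting the expression M to a DFA (subset construction, then merging equivalent states) gives the minimal DFA with states {m0, m1, m2, m3, m4, m5}, start state m0, accepting states {m0, m1, m2, m3, m4} and transitions m0: a→m1, b→m2; m1: a→m3, b→m4; m2: a→m5, b→m2; m3: a→m3, b→m5; m4: a→m5, b→m5; m5: a→m5, b→m5.
Exploring the product automaton M × N from the start pair (m0, p0), following both machines on each input symbol, reaches 11 state pairs: (m0, p0), (m1, p0), (m2, p3), (m3, p0), (m4, p3), (m5, p6), (m2, p0), (m5, p3), (m5, p0), (m5, p4), (m5, p5).
M accepts in {m0, m1, m2, m3, m4} and N accepts in {p0, p1, p2, p3, p5, p6}. The reachable pairs whose M-component is accepting are (m0, p0), (m1, p0), (m2, p3), (m3, p0), (m4, p3), (m2, p0); in each of them the N-component is accepting too, so the product for L(M) \ L(N) (M-component accepting, N-component rejecting) has no reachable accepting pair and the difference is empty.
Hence every string in L(M) is also in L(N).

Yes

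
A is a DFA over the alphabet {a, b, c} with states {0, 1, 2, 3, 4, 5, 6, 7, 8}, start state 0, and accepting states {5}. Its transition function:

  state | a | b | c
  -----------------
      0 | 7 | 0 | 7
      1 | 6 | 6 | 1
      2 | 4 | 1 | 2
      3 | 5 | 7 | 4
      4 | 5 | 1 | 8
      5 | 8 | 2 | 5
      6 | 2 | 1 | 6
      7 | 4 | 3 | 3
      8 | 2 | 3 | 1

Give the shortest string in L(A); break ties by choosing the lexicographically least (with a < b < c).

aaa

A breadth-first search from 0 reaches an accepting state first via the path 0 → 7 → 4 → 5 on input aaa.
No string of length < 3 is accepted (BFS exhausts all shorter strings without reaching an accepting state), and aaa is the lexicographically least accepting string of length 3.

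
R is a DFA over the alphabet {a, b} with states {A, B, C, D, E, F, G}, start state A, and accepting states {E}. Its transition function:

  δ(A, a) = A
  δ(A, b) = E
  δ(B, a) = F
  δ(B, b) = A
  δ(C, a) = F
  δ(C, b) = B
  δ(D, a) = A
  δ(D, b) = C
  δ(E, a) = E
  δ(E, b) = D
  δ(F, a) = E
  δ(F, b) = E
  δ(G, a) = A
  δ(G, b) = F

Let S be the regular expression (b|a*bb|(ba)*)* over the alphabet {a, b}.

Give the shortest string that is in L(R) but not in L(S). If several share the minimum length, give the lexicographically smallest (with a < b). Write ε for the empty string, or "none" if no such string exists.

The string ab is accepted by R but not by S.
No shorter string lies in the difference, and ab is the lexicographically first length-2 string in L(R) \ L(S).

ab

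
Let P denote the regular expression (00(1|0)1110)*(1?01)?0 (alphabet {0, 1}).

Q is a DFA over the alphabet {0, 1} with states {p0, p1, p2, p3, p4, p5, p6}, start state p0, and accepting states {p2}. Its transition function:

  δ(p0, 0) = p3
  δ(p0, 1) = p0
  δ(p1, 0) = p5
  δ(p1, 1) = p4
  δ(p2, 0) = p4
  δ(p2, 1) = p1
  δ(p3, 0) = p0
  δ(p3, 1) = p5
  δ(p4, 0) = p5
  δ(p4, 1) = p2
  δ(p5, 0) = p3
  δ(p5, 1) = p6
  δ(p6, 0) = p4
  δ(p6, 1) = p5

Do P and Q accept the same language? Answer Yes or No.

The string 0 is accepted by P but rejected by Q.
So L(P) ≠ L(Q).

No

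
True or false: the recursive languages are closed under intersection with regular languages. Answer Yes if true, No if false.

A regular language is decidable (simulate its DFA), so run that check and the decider for L and accept iff both accept; everything halts.
So the recursive languages are closed under intersection with a regular language.

Yes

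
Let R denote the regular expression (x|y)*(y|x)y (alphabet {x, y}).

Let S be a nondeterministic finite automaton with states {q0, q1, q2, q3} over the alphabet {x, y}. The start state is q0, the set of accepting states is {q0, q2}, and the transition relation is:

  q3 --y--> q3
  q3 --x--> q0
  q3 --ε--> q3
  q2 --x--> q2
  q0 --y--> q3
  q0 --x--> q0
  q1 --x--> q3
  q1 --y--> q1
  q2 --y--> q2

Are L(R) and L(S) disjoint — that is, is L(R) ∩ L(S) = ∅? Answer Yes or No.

Converting the expression R to a DFA (subset construction, then merging equivalent states) gives the minimal DFA with states {r0, r1, r2}, start state r0, accepting states {r2} and transitions r0: x→r1, y→r1; r1: x→r1, y→r2; r2: x→r1, y→r2.
Exploring the product automaton R × S from the start pair (r0, q0), following both machines on each input symbol, reaches 4 state pairs: (r0, q0), (r1, q0), (r1, q3), (r2, q3).
R accepts in {r2} and S accepts in {q0, q2}; no reachable pair has both components accepting, so no string drives both machines to acceptance simultaneously and L(R) ∩ L(S) = ∅.
So no string is accepted by both, and the intersection is empty.

Yes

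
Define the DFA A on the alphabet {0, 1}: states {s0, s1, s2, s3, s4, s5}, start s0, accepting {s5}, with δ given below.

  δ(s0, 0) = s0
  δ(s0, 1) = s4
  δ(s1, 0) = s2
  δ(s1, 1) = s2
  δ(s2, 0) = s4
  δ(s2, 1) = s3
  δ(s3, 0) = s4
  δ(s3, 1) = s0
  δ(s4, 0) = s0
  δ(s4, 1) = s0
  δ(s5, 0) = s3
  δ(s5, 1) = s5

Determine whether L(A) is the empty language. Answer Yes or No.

The states reachable from the start state are {s0, s4}.
None of the accepting states {s5} is reachable, so no string is accepted and L(A) = ∅.

Yes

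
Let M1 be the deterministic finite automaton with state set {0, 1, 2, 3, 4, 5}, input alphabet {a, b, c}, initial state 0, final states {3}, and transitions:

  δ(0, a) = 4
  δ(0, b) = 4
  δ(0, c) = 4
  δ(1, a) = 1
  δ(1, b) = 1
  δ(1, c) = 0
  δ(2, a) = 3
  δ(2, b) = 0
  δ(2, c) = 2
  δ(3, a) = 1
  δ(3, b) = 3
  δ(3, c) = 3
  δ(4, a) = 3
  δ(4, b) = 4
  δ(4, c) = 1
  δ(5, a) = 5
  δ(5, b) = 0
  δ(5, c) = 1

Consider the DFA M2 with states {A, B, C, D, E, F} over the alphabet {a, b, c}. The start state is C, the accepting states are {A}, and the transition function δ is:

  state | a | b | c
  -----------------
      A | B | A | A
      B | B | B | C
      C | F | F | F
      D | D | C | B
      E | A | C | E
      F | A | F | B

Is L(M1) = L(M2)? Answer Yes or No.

Yes

Exploring the product automaton M1 × M2 from the start pair (0, C), following both machines on each input symbol, reaches 4 state pairs: (0, C), (4, F), (3, A), (1, B).
M1 accepts in {3} and M2 accepts in {A}. In every reachable pair the two components are either both accepting — (3, A) — or both non-accepting, so no string is accepted by exactly one of the machines: L(M1) \ L(M2) and L(M2) \ L(M1) are both empty.
Hence every string is accepted by M1 iff it is accepted by M2, and the two languages coincide.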